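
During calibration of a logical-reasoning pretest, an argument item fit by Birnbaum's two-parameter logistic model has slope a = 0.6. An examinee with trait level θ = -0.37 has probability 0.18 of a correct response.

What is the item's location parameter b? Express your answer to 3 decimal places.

P(θ) = 1 / (1 + exp(−a(θ − b)))
logit(0.18) = ln(0.18/0.82) = -1.5163
b = θ − logit/(a) = -0.37 − (-1.5163)/0.6000 = 2.1572

2.157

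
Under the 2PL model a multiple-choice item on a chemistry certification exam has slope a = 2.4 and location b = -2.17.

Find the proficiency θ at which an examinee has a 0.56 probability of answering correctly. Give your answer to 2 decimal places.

-2.07

P(θ) = 1 / (1 + exp(−a(θ − b)))
logit = ln(0.5600/0.4400) = 0.2412
θ = b + logit/(a) = -2.17 + 0.2412/2.4000 = -2.0695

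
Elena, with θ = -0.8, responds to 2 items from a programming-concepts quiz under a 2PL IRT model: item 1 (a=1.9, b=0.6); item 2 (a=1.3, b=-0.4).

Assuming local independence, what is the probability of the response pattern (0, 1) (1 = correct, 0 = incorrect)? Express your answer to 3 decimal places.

P(θ) = 1 / (1 + exp(−a(θ − b)))
P_1 = 1/(1+e^{2.6600}) = 0.0654
P_2 = 1/(1+e^{0.5200}) = 0.3729
L = (1−P_1) × P_2 = 0.9346 × 0.3729 = 0.34848

0.348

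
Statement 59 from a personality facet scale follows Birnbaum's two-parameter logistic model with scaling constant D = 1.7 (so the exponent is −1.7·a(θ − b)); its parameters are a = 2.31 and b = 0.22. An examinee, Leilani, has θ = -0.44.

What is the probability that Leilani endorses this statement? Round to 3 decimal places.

0.070

P(θ) = 1 / (1 + exp(−D·a(θ − b)))
Exponent: 1.7 × 2.31 × (-0.44 − 0.22) = -2.5918
1/(1 + e^{2.5918}) = 0.0697
P = 0.0697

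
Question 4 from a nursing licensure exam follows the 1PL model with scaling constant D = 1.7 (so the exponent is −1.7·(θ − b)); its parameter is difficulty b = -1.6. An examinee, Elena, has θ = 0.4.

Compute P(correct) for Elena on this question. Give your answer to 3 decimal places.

0.968

P(θ) = 1 / (1 + exp(−D·(θ − b)))
Exponent: 1.7 × (0.4 − (-1.6)) = 3.4000
1/(1 + e^{-3.4000}) = 0.9677
P = 0.9677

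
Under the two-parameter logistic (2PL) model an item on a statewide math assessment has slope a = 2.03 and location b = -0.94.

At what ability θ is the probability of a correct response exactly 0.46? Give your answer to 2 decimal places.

P(θ) = 1 / (1 + exp(−a(θ − b)))
logit = ln(0.4600/0.5400) = -0.1603
θ = b + logit/(a) = -0.94 + (-0.1603)/2.0300 = -1.0190

-1.02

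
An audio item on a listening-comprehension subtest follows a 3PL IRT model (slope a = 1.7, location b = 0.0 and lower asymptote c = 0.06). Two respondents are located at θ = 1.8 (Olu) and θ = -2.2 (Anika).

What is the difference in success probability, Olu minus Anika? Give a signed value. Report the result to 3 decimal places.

P(θ) = c + (1 − c) · 1 / (1 + exp(−a(θ − b)))
P(Olu) = 0.9579  [exponent 3.0600]
P(Anika) = 0.0818  [exponent -3.7400]
Difference = 0.9579 − 0.0818 = 0.8761

0.876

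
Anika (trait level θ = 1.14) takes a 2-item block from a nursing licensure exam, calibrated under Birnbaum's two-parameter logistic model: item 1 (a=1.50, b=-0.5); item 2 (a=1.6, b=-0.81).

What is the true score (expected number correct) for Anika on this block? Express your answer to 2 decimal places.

1.88

P(θ) = 1 / (1 + exp(−a(θ − b)))
P_1 = 1/(1+e^{-2.4600}) = 0.9213
P_2 = 1/(1+e^{-3.1200}) = 0.9577
E[score] = 0.9213 + 0.9577 = 1.8790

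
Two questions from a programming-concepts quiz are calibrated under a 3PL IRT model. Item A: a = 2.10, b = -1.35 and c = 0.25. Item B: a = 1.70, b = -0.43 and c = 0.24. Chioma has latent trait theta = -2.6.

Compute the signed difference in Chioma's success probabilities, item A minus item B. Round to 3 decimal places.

P(theta) = c + (1 − c) · 1 / (1 + exp(−a(theta − b)))
P_A = 0.3007
P_B = 0.2585
P_A − P_B = 0.0421

0.042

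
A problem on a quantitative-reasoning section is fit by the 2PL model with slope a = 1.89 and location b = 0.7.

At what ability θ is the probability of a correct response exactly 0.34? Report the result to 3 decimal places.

0.349

P(θ) = 1 / (1 + exp(−a(θ − b)))
logit = ln(0.3400/0.6600) = -0.6633
θ = b + logit/(a) = 0.7 + (-0.6633)/1.8900 = 0.3491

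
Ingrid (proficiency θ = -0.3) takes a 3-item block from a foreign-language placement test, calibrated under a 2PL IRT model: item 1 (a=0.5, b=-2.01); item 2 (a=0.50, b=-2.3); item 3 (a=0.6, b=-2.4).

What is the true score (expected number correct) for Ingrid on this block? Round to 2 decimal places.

2.21

P(θ) = 1 / (1 + exp(−a(θ − b)))
P_1 = 1/(1+e^{-0.8550}) = 0.7016
P_2 = 1/(1+e^{-1.0000}) = 0.7311
P_3 = 1/(1+e^{-1.2600}) = 0.7790
E[score] = 0.7016 + 0.7311 + 0.7790 = 2.2117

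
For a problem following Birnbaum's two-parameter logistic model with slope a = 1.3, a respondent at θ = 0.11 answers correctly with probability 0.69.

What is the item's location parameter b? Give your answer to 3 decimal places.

-0.505

P(θ) = 1 / (1 + exp(−a(θ − b)))
logit(0.69) = ln(0.69/0.31) = 0.8001
b = θ − logit/(a) = 0.11 − 0.8001/1.3000 = -0.5055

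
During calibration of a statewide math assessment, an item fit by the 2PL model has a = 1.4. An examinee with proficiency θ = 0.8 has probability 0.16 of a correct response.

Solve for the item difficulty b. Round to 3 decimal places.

P(θ) = 1 / (1 + exp(−a(θ − b)))
logit(0.16) = ln(0.16/0.84) = -1.6582
b = θ − logit/(a) = 0.8 − (-1.6582)/1.4000 = 1.9844

1.984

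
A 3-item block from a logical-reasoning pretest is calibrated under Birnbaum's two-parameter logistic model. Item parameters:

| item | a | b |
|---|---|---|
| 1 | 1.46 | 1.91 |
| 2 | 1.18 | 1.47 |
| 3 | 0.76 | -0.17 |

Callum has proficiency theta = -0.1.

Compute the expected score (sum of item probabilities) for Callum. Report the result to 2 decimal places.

P(theta) = 1 / (1 + exp(−a(theta − b)))
P_1 = 1/(1+e^{2.9346}) = 0.0505
P_2 = 1/(1+e^{1.8526}) = 0.1356
P_3 = 1/(1+e^{-0.0532}) = 0.5133
E[score] = 0.0505 + 0.1356 + 0.5133 = 0.6993

0.70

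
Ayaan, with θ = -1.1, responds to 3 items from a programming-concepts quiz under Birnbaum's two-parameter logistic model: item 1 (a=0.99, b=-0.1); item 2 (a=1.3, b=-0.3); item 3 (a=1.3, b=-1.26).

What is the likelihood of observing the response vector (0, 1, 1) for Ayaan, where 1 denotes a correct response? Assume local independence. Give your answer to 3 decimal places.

P(θ) = 1 / (1 + exp(−a(θ − b)))
P_1 = 1/(1+e^{0.9900}) = 0.2709
P_2 = 1/(1+e^{1.0400}) = 0.2611
P_3 = 1/(1+e^{-0.2080}) = 0.5518
L = (1−P_1) × P_2 × P_3 = 0.7291 × 0.2611 × 0.5518 = 0.10507

0.105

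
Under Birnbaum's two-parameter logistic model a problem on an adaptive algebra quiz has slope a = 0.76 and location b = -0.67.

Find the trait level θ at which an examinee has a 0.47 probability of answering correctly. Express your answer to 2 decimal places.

P(θ) = 1 / (1 + exp(−a(θ − b)))
logit = ln(0.4700/0.5300) = -0.1201
θ = b + logit/(a) = -0.67 + (-0.1201)/0.7600 = -0.8281

-0.83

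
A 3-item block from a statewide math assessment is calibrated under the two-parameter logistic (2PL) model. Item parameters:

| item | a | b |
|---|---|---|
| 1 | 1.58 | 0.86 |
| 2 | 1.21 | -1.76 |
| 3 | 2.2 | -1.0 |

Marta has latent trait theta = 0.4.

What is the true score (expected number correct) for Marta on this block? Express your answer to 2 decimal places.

2.21

P(theta) = 1 / (1 + exp(−a(theta − b)))
P_1 = 1/(1+e^{0.7268}) = 0.3259
P_2 = 1/(1+e^{-2.6136}) = 0.9317
P_3 = 1/(1+e^{-3.0800}) = 0.9561
E[score] = 0.3259 + 0.9317 + 0.9561 = 2.2137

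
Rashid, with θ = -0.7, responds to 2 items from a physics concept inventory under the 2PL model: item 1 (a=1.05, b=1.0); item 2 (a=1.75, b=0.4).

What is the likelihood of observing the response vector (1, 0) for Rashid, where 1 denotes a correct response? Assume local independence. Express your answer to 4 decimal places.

0.1254

P(θ) = 1 / (1 + exp(−a(θ − b)))
P_1 = 1/(1+e^{1.7850}) = 0.1437
P_2 = 1/(1+e^{1.9250}) = 0.1273
L = P_1 × (1−P_2) = 0.1437 × 0.8727 = 0.12539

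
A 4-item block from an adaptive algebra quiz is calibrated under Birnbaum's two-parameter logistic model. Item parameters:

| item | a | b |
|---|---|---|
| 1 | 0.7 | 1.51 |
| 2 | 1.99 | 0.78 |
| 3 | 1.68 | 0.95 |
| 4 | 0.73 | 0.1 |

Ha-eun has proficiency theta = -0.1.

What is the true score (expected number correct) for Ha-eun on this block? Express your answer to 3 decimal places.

1.002

P(theta) = 1 / (1 + exp(−a(theta − b)))
P_1 = 1/(1+e^{1.1270}) = 0.2447
P_2 = 1/(1+e^{1.7512}) = 0.1479
P_3 = 1/(1+e^{1.7640}) = 0.1463
P_4 = 1/(1+e^{0.1460}) = 0.4636
E[score] = 0.2447 + 0.1479 + 0.1463 + 0.4636 = 1.0025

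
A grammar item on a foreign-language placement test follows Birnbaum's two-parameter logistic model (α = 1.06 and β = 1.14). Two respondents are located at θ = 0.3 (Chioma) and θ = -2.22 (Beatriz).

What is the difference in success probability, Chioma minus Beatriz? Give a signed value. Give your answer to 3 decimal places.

P(θ) = 1 / (1 + exp(−α(θ − β)))
P(Chioma) = 0.2910  [exponent -0.8904]
P(Beatriz) = 0.0276  [exponent -3.5616]
Difference = 0.2910 − 0.0276 = 0.2634

0.263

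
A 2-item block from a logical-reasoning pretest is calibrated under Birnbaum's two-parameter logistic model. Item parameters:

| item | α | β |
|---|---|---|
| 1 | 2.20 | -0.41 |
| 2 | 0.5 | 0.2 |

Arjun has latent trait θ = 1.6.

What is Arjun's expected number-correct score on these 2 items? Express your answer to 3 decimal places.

P(θ) = 1 / (1 + exp(−α(θ − β)))
P_1 = 1/(1+e^{-4.4220}) = 0.9881
P_2 = 1/(1+e^{-0.7000}) = 0.6682
E[score] = 0.9881 + 0.6682 = 1.6563

1.656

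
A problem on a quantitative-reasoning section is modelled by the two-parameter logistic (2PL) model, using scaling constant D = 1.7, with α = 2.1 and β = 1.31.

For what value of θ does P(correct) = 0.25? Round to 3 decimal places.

P(θ) = 1 / (1 + exp(−D·α(θ − β)))
logit = ln(0.2500/0.7500) = -1.0986
θ = β + logit/(1.7·α) = 1.31 + (-1.0986)/3.5700 = 1.0023

1.002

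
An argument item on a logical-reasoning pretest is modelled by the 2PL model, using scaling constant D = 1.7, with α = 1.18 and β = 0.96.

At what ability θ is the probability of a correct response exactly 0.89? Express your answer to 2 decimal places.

2.00

P(θ) = 1 / (1 + exp(−D·α(θ − β)))
logit = ln(0.8900/0.1100) = 2.0907
θ = β + logit/(1.7·α) = 0.96 + 2.0907/2.0060 = 2.0022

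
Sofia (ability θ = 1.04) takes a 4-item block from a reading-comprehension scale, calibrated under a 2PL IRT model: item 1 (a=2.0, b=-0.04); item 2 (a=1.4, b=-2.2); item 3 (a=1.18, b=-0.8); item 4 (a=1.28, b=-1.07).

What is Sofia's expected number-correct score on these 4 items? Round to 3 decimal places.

P(θ) = 1 / (1 + exp(−a(θ − b)))
P_1 = 1/(1+e^{-2.1600}) = 0.8966
P_2 = 1/(1+e^{-4.5360}) = 0.9894
P_3 = 1/(1+e^{-2.1712}) = 0.8976
P_4 = 1/(1+e^{-2.7008}) = 0.9371
E[score] = 0.8966 + 0.9894 + 0.8976 + 0.9371 = 3.7207

3.721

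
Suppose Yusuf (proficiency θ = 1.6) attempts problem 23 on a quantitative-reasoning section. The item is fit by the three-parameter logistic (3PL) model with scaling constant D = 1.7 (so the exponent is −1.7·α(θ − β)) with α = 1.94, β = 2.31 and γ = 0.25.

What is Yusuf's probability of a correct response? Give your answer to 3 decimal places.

0.316

P(θ) = γ + (1 − γ) · 1 / (1 + exp(−D·α(θ − β)))
Exponent: 1.7 × 1.94 × (1.6 − 2.31) = -2.3416
1/(1 + e^{2.3416}) = 0.0877
P = 0.25 + 0.75 × 0.0877 = 0.3158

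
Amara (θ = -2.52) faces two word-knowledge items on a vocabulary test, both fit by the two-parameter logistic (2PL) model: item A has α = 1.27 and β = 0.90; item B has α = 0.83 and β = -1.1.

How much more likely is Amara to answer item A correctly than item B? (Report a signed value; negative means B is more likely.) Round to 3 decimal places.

-0.222

P(θ) = 1 / (1 + exp(−α(θ − β)))
P_A = 0.0128
P_B = 0.2353
P_A − P_B = -0.2225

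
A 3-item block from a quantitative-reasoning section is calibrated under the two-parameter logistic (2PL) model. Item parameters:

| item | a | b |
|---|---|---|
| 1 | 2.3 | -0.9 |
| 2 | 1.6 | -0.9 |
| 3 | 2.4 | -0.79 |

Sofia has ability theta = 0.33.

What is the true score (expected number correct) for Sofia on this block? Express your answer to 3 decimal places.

2.758

P(theta) = 1 / (1 + exp(−a(theta − b)))
P_1 = 1/(1+e^{-2.8290}) = 0.9442
P_2 = 1/(1+e^{-1.9680}) = 0.8774
P_3 = 1/(1+e^{-2.6880}) = 0.9363
E[score] = 0.9442 + 0.8774 + 0.9363 = 2.7579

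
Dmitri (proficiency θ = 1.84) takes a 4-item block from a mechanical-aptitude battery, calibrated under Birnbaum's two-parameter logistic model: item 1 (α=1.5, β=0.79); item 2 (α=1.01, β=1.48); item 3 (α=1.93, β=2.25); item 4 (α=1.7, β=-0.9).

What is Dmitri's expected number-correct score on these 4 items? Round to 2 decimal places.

P(θ) = 1 / (1 + exp(−α(θ − β)))
P_1 = 1/(1+e^{-1.5750}) = 0.8285
P_2 = 1/(1+e^{-0.3636}) = 0.5899
P_3 = 1/(1+e^{0.7913}) = 0.3119
P_4 = 1/(1+e^{-4.6580}) = 0.9906
E[score] = 0.8285 + 0.5899 + 0.3119 + 0.9906 = 2.7209

2.72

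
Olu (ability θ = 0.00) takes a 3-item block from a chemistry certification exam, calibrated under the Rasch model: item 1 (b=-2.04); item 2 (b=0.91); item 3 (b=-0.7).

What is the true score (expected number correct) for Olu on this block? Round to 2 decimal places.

1.84

P(θ) = 1 / (1 + exp(−(θ − b)))
P_1 = 1/(1+e^{-2.0400}) = 0.8849
P_2 = 1/(1+e^{0.9100}) = 0.2870
P_3 = 1/(1+e^{-0.7000}) = 0.6682
E[score] = 0.8849 + 0.2870 + 0.6682 = 1.8401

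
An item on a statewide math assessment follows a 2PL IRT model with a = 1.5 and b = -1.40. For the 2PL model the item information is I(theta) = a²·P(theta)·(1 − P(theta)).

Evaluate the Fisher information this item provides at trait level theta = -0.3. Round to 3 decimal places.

P = 1/(1+e^{-1.6500}) = 0.8389
P(1−P) = 0.8389 × 0.1611 = 0.1352
I = a² × P(1−P) = 1.5² × 0.1352 = 0.30409

0.304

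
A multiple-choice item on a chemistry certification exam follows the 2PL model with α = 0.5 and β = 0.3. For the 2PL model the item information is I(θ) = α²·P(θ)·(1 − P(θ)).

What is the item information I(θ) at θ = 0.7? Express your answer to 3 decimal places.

0.062

P = 1/(1+e^{-0.2000}) = 0.5498
P(1−P) = 0.5498 × 0.4502 = 0.2475
I = α² × P(1−P) = 0.5² × 0.2475 = 0.06188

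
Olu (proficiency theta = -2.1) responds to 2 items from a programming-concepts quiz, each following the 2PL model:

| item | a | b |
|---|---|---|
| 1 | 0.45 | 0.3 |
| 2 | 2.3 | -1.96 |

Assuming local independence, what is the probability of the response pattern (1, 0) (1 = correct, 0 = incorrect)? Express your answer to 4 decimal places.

0.1470

P(theta) = 1 / (1 + exp(−a(theta − b)))
P_1 = 1/(1+e^{1.0800}) = 0.2535
P_2 = 1/(1+e^{0.3220}) = 0.4202
L = P_1 × (1−P_2) = 0.2535 × 0.5798 = 0.14699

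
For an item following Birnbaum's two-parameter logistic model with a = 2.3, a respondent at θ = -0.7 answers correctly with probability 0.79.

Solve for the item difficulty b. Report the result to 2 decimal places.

P(θ) = 1 / (1 + exp(−a(θ − b)))
logit(0.79) = ln(0.79/0.21) = 1.3249
b = θ − logit/(a) = -0.7 − 1.3249/2.3000 = -1.2761

-1.28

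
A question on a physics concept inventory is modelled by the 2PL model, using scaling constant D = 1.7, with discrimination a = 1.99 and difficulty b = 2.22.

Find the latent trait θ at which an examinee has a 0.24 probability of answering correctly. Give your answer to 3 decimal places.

P(θ) = 1 / (1 + exp(−D·a(θ − b)))
logit = ln(0.2400/0.7600) = -1.1527
θ = b + logit/(1.7·a) = 2.22 + (-1.1527)/3.3830 = 1.8793

1.879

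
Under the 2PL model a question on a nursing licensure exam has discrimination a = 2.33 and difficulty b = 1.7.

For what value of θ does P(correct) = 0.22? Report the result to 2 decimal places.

1.16

P(θ) = 1 / (1 + exp(−a(θ − b)))
logit = ln(0.2200/0.7800) = -1.2657
θ = b + logit/(a) = 1.7 + (-1.2657)/2.3300 = 1.1568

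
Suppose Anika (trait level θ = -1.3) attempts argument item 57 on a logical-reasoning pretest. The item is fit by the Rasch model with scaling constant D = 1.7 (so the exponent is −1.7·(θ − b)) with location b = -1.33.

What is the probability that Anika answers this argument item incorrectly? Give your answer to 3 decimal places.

P(θ) = 1 / (1 + exp(−D·(θ − b)))
Exponent: 1.7 × (-1.3 − (-1.33)) = 0.0510
1/(1 + e^{-0.0510}) = 0.5127
P = 0.5127
P(incorrect) = 1 − 0.5127 = 0.4873

0.487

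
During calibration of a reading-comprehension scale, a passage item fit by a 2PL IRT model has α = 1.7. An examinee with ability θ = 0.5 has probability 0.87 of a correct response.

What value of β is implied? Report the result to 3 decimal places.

-0.618

P(θ) = 1 / (1 + exp(−α(θ − β)))
logit(0.87) = ln(0.87/0.13) = 1.9010
β = θ − logit/(α) = 0.5 − 1.9010/1.7000 = -0.6182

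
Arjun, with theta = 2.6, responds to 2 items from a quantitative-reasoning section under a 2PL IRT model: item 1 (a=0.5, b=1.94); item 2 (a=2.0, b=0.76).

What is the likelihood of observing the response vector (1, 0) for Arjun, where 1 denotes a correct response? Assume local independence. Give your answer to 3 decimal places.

0.014

P(theta) = 1 / (1 + exp(−a(theta − b)))
P_1 = 1/(1+e^{-0.3300}) = 0.5818
P_2 = 1/(1+e^{-3.6800}) = 0.9754
L = P_1 × (1−P_2) = 0.5818 × 0.0246 = 0.01431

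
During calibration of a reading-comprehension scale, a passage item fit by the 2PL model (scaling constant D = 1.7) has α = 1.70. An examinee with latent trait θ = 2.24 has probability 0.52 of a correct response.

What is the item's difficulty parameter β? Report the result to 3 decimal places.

2.212

P(θ) = 1 / (1 + exp(−D·α(θ − β)))
logit(0.52) = ln(0.52/0.48) = 0.0800
β = θ − logit/(1.7·α) = 2.24 − 0.0800/2.8900 = 2.2123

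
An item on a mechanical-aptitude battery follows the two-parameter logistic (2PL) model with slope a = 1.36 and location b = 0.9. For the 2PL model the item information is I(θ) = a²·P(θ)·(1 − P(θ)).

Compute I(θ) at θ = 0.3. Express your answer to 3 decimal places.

0.393

P = 1/(1+e^{0.8160}) = 0.3066
P(1−P) = 0.3066 × 0.6934 = 0.2126
I = a² × P(1−P) = 1.36² × 0.2126 = 0.39323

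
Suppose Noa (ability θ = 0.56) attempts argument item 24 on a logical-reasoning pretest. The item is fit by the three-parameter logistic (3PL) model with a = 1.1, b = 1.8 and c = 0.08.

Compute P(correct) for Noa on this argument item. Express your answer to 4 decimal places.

P(θ) = c + (1 − c) · 1 / (1 + exp(−a(θ − b)))
Exponent: 1.1 × (0.56 − 1.8) = -1.3640
1/(1 + e^{1.3640}) = 0.2036
P = 0.08 + 0.92 × 0.2036 = 0.2673

0.2673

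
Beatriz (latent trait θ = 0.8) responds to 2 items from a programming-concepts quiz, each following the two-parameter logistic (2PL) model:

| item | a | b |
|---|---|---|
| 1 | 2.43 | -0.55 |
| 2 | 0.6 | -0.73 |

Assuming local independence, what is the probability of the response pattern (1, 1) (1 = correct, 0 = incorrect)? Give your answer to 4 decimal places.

P(θ) = 1 / (1 + exp(−a(θ − b)))
P_1 = 1/(1+e^{-3.2805}) = 0.9638
P_2 = 1/(1+e^{-0.9180}) = 0.7146
L = P_1 × P_2 = 0.9638 × 0.7146 = 0.68873

0.6887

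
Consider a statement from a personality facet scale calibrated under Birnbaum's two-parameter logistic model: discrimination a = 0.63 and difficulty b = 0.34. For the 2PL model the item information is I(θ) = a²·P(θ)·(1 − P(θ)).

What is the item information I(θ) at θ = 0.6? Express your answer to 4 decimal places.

0.0986

P = 1/(1+e^{-0.1638}) = 0.5409
P(1−P) = 0.5409 × 0.4591 = 0.2483
I = a² × P(1−P) = 0.63² × 0.2483 = 0.09856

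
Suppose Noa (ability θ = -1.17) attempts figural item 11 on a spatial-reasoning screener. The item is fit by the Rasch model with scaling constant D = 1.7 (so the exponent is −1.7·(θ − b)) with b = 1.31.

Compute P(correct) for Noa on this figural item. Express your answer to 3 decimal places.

0.015

P(θ) = 1 / (1 + exp(−D·(θ − b)))
Exponent: 1.7 × (-1.17 − 1.31) = -4.2160
1/(1 + e^{4.2160}) = 0.0145
P = 0.0145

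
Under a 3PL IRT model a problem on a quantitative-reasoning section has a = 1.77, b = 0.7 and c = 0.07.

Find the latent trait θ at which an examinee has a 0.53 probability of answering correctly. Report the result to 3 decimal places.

0.688

P(θ) = c + (1 − c) · 1 / (1 + exp(−a(θ − b)))
Remove guessing floor: (0.53 − 0.07)/(1 − 0.07) = 0.4946
logit = ln(0.4946/0.5054) = -0.0215
θ = b + logit/(a) = 0.7 + (-0.0215)/1.7700 = 0.6878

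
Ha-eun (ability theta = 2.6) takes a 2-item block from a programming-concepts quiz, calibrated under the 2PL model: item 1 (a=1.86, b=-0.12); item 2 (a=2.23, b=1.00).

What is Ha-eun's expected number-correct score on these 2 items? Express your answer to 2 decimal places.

1.97

P(theta) = 1 / (1 + exp(−a(theta − b)))
P_1 = 1/(1+e^{-5.0592}) = 0.9937
P_2 = 1/(1+e^{-3.5680}) = 0.9726
E[score] = 0.9937 + 0.9726 = 1.9663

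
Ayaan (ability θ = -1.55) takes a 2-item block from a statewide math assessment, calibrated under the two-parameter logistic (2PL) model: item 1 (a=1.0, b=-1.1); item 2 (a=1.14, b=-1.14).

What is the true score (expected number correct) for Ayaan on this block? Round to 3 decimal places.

0.775

P(θ) = 1 / (1 + exp(−a(θ − b)))
P_1 = 1/(1+e^{0.4500}) = 0.3894
P_2 = 1/(1+e^{0.4674}) = 0.3852
E[score] = 0.3894 + 0.3852 = 0.7746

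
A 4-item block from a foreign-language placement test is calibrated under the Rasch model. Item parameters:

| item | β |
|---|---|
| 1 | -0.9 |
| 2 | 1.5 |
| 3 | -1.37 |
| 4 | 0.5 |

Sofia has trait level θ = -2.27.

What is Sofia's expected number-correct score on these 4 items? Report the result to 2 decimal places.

P(θ) = 1 / (1 + exp(−(θ − β)))
P_1 = 1/(1+e^{1.3700}) = 0.2026
P_2 = 1/(1+e^{3.7700}) = 0.0225
P_3 = 1/(1+e^{0.9000}) = 0.2891
P_4 = 1/(1+e^{2.7700}) = 0.0590
E[score] = 0.2026 + 0.0225 + 0.2891 + 0.0590 = 0.5732

0.57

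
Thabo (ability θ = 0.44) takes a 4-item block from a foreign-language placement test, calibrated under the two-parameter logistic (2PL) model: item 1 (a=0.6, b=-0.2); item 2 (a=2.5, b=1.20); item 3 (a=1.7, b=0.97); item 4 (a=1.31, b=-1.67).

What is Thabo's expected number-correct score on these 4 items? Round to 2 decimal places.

1.95

P(θ) = 1 / (1 + exp(−a(θ − b)))
P_1 = 1/(1+e^{-0.3840}) = 0.5948
P_2 = 1/(1+e^{1.9000}) = 0.1301
P_3 = 1/(1+e^{0.9010}) = 0.2888
P_4 = 1/(1+e^{-2.7641}) = 0.9407
E[score] = 0.5948 + 0.1301 + 0.2888 + 0.9407 = 1.9545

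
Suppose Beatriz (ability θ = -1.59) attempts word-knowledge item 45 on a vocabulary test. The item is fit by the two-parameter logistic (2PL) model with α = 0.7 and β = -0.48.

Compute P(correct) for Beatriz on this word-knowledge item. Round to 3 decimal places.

0.315

P(θ) = 1 / (1 + exp(−α(θ − β)))
Exponent: 0.7 × (-1.59 − (-0.48)) = -0.7770
1/(1 + e^{0.7770}) = 0.3150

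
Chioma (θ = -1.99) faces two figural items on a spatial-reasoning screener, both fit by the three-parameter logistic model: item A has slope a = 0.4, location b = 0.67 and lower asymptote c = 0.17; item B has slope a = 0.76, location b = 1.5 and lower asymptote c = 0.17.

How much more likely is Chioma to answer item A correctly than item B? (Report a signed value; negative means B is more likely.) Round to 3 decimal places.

P(θ) = c + (1 − c) · 1 / (1 + exp(−a(θ − b)))
P_A = 0.3829
P_B = 0.2246
P_A − P_B = 0.1583

0.158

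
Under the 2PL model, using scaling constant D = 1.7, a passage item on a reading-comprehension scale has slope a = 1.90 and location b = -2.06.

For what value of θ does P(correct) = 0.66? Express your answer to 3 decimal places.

P(θ) = 1 / (1 + exp(−D·a(θ − b)))
logit = ln(0.6600/0.3400) = 0.6633
θ = b + logit/(1.7·a) = -2.06 + 0.6633/3.2300 = -1.8546

-1.855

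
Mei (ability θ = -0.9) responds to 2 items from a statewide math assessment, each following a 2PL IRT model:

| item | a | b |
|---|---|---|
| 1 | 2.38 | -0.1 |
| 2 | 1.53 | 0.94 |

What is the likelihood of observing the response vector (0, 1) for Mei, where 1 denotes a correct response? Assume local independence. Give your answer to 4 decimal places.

0.0492

P(θ) = 1 / (1 + exp(−a(θ − b)))
P_1 = 1/(1+e^{1.9040}) = 0.1297
P_2 = 1/(1+e^{2.8152}) = 0.0565
L = (1−P_1) × P_2 = 0.8703 × 0.0565 = 0.04918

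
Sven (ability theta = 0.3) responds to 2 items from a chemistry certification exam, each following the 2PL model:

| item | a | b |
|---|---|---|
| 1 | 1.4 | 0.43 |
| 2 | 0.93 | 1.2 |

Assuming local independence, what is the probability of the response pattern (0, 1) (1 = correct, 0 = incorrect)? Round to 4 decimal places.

P(theta) = 1 / (1 + exp(−a(theta − b)))
P_1 = 1/(1+e^{0.1820}) = 0.4546
P_2 = 1/(1+e^{0.8370}) = 0.3022
L = (1−P_1) × P_2 = 0.5454 × 0.3022 = 0.16479

0.1648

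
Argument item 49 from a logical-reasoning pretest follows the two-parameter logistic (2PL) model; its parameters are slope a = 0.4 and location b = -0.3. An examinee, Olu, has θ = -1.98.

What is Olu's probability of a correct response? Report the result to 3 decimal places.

0.338

P(θ) = 1 / (1 + exp(−a(θ − b)))
Exponent: 0.4 × (-1.98 − (-0.3)) = -0.6720
1/(1 + e^{0.6720}) = 0.3380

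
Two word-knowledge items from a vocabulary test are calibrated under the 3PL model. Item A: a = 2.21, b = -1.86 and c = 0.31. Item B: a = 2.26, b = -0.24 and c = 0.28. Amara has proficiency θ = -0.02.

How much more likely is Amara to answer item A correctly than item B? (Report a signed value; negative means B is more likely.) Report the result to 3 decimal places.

0.261

P(θ) = c + (1 − c) · 1 / (1 + exp(−a(θ − b)))
P_A = 0.9884
P_B = 0.7277
P_A − P_B = 0.2607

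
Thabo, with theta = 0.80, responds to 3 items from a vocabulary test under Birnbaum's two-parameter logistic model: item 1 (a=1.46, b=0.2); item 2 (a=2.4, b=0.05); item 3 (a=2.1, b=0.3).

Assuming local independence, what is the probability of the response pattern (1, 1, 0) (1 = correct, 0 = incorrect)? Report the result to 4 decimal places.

0.1571

P(theta) = 1 / (1 + exp(−a(theta − b)))
P_1 = 1/(1+e^{-0.8760}) = 0.7060
P_2 = 1/(1+e^{-1.8000}) = 0.8581
P_3 = 1/(1+e^{-1.0500}) = 0.7408
L = P_1 × P_2 × (1−P_3) = 0.7060 × 0.8581 × 0.2592 = 0.15705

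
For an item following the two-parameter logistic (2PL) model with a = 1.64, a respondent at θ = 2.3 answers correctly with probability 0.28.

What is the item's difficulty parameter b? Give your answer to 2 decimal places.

P(θ) = 1 / (1 + exp(−a(θ − b)))
logit(0.28) = ln(0.28/0.72) = -0.9445
b = θ − logit/(a) = 2.3 − (-0.9445)/1.6400 = 2.8759

2.88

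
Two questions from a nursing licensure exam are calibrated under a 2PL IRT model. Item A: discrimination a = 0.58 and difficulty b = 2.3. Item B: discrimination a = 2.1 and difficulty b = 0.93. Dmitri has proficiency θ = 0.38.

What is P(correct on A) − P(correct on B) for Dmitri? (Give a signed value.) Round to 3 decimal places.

0.008

P(θ) = 1 / (1 + exp(−a(θ − b)))
P_A = 0.2472
P_B = 0.2396
P_A − P_B = 0.0076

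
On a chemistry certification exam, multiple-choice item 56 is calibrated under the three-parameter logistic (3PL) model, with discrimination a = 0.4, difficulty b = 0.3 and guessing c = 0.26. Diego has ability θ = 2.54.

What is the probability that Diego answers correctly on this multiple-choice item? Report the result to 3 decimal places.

0.785

P(θ) = c + (1 − c) · 1 / (1 + exp(−a(θ − b)))
Exponent: 0.4 × (2.54 − 0.3) = 0.8960
1/(1 + e^{-0.8960}) = 0.7101
P = 0.26 + 0.74 × 0.7101 = 0.7855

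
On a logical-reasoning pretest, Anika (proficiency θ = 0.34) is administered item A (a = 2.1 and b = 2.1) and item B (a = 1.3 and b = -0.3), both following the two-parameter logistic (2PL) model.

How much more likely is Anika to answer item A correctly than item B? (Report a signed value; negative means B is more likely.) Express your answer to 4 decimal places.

-0.6726

P(θ) = 1 / (1 + exp(−a(θ − b)))
P_A = 0.0242
P_B = 0.6968
P_A − P_B = -0.6726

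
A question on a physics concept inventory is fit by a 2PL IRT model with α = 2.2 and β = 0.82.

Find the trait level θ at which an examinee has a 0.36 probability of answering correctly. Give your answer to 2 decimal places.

0.56

P(θ) = 1 / (1 + exp(−α(θ − β)))
logit = ln(0.3600/0.6400) = -0.5754
θ = β + logit/(α) = 0.82 + (-0.5754)/2.2000 = 0.5585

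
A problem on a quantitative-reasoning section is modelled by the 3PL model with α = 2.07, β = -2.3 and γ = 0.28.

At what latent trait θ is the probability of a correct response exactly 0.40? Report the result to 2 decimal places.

-3.08

P(θ) = γ + (1 − γ) · 1 / (1 + exp(−α(θ − β)))
Remove guessing floor: (0.40 − 0.28)/(1 − 0.28) = 0.1667
logit = ln(0.1667/0.8333) = -1.6094
θ = β + logit/(α) = -2.3 + (-1.6094)/2.0700 = -3.0775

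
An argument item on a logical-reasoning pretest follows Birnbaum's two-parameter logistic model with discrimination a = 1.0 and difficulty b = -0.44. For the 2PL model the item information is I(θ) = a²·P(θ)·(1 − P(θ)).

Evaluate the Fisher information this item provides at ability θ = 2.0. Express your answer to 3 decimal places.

0.074

P = 1/(1+e^{-2.4400}) = 0.9198
P(1−P) = 0.9198 × 0.0802 = 0.0737
I = a² × P(1−P) = 1.0² × 0.0737 = 0.07375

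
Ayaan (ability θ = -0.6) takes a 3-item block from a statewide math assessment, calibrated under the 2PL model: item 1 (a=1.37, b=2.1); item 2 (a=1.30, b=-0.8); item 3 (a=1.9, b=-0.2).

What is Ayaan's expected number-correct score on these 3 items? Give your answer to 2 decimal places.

P(θ) = 1 / (1 + exp(−a(θ − b)))
P_1 = 1/(1+e^{3.6990}) = 0.0242
P_2 = 1/(1+e^{-0.2600}) = 0.5646
P_3 = 1/(1+e^{0.7600}) = 0.3186
E[score] = 0.0242 + 0.5646 + 0.3186 = 0.9074

0.91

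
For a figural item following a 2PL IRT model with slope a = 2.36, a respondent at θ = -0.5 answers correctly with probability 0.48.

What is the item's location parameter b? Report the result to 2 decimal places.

P(θ) = 1 / (1 + exp(−a(θ − b)))
logit(0.48) = ln(0.48/0.52) = -0.0800
b = θ − logit/(a) = -0.5 − (-0.0800)/2.3600 = -0.4661

-0.47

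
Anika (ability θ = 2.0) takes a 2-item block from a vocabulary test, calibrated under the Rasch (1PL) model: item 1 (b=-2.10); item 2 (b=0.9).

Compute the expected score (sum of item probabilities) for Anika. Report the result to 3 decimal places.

1.734

P(θ) = 1 / (1 + exp(−(θ − b)))
P_1 = 1/(1+e^{-4.1000}) = 0.9837
P_2 = 1/(1+e^{-1.1000}) = 0.7503
E[score] = 0.9837 + 0.7503 = 1.7340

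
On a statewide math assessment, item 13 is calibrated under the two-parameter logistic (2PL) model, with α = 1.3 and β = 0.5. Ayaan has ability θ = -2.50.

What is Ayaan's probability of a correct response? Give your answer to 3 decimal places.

P(θ) = 1 / (1 + exp(−α(θ − β)))
Exponent: 1.3 × (-2.50 − 0.5) = -3.9000
1/(1 + e^{3.9000}) = 0.0198

0.020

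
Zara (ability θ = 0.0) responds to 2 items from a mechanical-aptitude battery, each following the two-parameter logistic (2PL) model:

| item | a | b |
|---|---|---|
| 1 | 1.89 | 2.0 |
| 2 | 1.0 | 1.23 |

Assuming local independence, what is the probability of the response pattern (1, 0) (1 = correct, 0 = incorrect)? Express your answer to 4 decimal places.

P(θ) = 1 / (1 + exp(−a(θ − b)))
P_1 = 1/(1+e^{3.7800}) = 0.0223
P_2 = 1/(1+e^{1.2300}) = 0.2262
L = P_1 × (1−P_2) = 0.0223 × 0.7738 = 0.01727

0.0173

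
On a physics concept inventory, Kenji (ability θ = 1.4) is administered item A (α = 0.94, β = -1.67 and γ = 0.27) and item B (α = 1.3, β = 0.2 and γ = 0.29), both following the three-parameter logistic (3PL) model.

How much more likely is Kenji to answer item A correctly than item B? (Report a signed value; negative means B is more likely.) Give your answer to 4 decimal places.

0.0847

P(θ) = γ + (1 − γ) · 1 / (1 + exp(−α(θ − β)))
P_A = 0.9614
P_B = 0.8767
P_A − P_B = 0.0847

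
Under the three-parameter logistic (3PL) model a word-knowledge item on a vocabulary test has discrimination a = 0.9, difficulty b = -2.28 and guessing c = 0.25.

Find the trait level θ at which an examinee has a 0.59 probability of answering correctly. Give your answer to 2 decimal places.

-2.49

P(θ) = c + (1 − c) · 1 / (1 + exp(−a(θ − b)))
Remove guessing floor: (0.59 − 0.25)/(1 − 0.25) = 0.4533
logit = ln(0.4533/0.5467) = -0.1872
θ = b + logit/(a) = -2.28 + (-0.1872)/0.9000 = -2.4880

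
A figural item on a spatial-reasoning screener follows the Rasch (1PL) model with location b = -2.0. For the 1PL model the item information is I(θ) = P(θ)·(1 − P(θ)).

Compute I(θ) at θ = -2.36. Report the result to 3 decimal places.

P = 1/(1+e^{0.3600}) = 0.4110
P(1−P) = 0.4110 × 0.5890 = 0.2421
I = P(1−P) = 0.24207

0.242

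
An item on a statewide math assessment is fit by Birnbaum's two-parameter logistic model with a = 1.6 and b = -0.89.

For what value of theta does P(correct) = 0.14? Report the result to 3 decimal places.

-2.025

P(theta) = 1 / (1 + exp(−a(theta − b)))
logit = ln(0.1400/0.8600) = -1.8153
theta = b + logit/(a) = -0.89 + (-1.8153)/1.6000 = -2.0246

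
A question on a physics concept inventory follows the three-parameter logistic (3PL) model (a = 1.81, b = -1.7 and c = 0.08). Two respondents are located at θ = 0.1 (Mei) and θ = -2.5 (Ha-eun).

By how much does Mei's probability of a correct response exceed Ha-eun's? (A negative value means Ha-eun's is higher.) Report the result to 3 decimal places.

0.711

P(θ) = c + (1 − c) · 1 / (1 + exp(−a(θ − b)))
P(Mei) = 0.9659  [exponent 3.2580]
P(Ha-eun) = 0.2551  [exponent -1.4480]
Difference = 0.9659 − 0.2551 = 0.7108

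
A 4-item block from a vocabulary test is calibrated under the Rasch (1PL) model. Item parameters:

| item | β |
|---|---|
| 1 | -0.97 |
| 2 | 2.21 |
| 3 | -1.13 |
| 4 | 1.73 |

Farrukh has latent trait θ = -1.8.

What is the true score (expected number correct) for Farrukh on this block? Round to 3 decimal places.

0.688

P(θ) = 1 / (1 + exp(−(θ − β)))
P_1 = 1/(1+e^{0.8300}) = 0.3036
P_2 = 1/(1+e^{4.0100}) = 0.0178
P_3 = 1/(1+e^{0.6700}) = 0.3385
P_4 = 1/(1+e^{3.5300}) = 0.0285
E[score] = 0.3036 + 0.0178 + 0.3385 + 0.0285 = 0.6884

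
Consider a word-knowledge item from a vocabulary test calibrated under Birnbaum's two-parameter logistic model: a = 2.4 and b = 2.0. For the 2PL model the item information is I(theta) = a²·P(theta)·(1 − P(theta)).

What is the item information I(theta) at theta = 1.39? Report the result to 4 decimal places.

0.8788

P = 1/(1+e^{1.4640}) = 0.1879
P(1−P) = 0.1879 × 0.8121 = 0.1526
I = a² × P(1−P) = 2.4² × 0.1526 = 0.87878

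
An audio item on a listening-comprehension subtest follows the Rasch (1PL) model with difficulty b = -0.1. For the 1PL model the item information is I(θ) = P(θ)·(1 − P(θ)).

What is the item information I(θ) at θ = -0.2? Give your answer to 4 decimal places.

0.2494

P = 1/(1+e^{0.1000}) = 0.4750
P(1−P) = 0.4750 × 0.5250 = 0.2494
I = P(1−P) = 0.24938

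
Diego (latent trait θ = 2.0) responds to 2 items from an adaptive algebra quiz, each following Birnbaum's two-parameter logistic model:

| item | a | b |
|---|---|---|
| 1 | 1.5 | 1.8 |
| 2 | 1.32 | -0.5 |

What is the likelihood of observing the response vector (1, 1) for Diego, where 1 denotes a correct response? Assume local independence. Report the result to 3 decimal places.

0.554

P(θ) = 1 / (1 + exp(−a(θ − b)))
P_1 = 1/(1+e^{-0.3000}) = 0.5744
P_2 = 1/(1+e^{-3.3000}) = 0.9644
L = P_1 × P_2 = 0.5744 × 0.9644 = 0.55401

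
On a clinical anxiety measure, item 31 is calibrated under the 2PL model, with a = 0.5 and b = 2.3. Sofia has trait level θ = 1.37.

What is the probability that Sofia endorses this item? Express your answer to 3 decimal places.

P(θ) = 1 / (1 + exp(−a(θ − b)))
Exponent: 0.5 × (1.37 − 2.3) = -0.4650
1/(1 + e^{0.4650}) = 0.3858

0.386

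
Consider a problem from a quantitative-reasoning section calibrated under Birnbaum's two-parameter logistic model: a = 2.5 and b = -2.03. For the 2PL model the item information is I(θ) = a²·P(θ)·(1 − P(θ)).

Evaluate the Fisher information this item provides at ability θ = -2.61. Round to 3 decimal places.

P = 1/(1+e^{1.4500}) = 0.1900
P(1−P) = 0.1900 × 0.8100 = 0.1539
I = a² × P(1−P) = 2.5² × 0.1539 = 0.96188

0.962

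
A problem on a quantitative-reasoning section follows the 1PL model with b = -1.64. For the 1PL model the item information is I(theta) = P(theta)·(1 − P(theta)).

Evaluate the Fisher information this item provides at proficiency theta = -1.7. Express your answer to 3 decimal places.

P = 1/(1+e^{0.0600}) = 0.4850
P(1−P) = 0.4850 × 0.5150 = 0.2498
I = P(1−P) = 0.24978

0.250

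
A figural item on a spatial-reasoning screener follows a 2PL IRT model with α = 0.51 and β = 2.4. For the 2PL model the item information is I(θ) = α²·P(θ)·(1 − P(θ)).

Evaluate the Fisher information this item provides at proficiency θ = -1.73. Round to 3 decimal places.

P = 1/(1+e^{2.1063}) = 0.1085
P(1−P) = 0.1085 × 0.8915 = 0.0967
I = α² × P(1−P) = 0.51² × 0.0967 = 0.02516

0.025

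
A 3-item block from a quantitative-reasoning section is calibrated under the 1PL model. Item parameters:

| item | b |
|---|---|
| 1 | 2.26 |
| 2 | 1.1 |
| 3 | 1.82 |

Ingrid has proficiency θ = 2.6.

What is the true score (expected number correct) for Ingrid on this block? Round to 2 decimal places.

P(θ) = 1 / (1 + exp(−(θ − b)))
P_1 = 1/(1+e^{-0.3400}) = 0.5842
P_2 = 1/(1+e^{-1.5000}) = 0.8176
P_3 = 1/(1+e^{-0.7800}) = 0.6857
E[score] = 0.5842 + 0.8176 + 0.6857 = 2.0874

2.09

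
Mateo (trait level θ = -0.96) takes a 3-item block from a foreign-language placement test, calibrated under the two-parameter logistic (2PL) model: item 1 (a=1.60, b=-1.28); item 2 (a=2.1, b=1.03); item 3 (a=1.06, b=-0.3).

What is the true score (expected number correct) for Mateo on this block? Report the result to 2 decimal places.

P(θ) = 1 / (1 + exp(−a(θ − b)))
P_1 = 1/(1+e^{-0.5120}) = 0.6253
P_2 = 1/(1+e^{4.1790}) = 0.0151
P_3 = 1/(1+e^{0.6996}) = 0.3319
E[score] = 0.6253 + 0.0151 + 0.3319 = 0.9723

0.97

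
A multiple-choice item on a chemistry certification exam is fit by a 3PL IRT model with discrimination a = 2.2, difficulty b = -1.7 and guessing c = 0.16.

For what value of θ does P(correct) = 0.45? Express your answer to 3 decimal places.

-1.991

P(θ) = c + (1 − c) · 1 / (1 + exp(−a(θ − b)))
Remove guessing floor: (0.45 − 0.16)/(1 − 0.16) = 0.3452
logit = ln(0.3452/0.6548) = -0.6400
θ = b + logit/(a) = -1.7 + (-0.6400)/2.2000 = -1.9909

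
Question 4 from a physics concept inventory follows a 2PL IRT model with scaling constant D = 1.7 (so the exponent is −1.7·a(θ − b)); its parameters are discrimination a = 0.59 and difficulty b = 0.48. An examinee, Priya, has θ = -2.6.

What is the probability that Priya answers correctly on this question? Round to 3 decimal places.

0.044

P(θ) = 1 / (1 + exp(−D·a(θ − b)))
Exponent: 1.7 × 0.59 × (-2.6 − 0.48) = -3.0892
1/(1 + e^{3.0892}) = 0.0436
P = 0.0436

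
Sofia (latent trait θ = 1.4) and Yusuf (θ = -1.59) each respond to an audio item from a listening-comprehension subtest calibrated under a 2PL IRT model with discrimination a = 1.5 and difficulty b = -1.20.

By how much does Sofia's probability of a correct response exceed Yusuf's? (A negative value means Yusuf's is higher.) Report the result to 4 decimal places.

0.6224

P(θ) = 1 / (1 + exp(−a(θ − b)))
P(Sofia) = 0.9802  [exponent 3.9000]
P(Yusuf) = 0.3578  [exponent -0.5850]
Difference = 0.9802 − 0.3578 = 0.6224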